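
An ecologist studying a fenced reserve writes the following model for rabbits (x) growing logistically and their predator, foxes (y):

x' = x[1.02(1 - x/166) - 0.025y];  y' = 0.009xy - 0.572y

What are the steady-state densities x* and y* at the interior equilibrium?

From dy/dt = 0 with y > 0: 0.009x* = 0.572, so x* = 63.6.
Substitute into dx/dt = 0: 1.02(1 - 63.6/166) = 0.025y*.
The bracket is 0.617, giving y* = 0.629/0.025 = 25.2.

x* ≈ 63.6, y* ≈ 25.2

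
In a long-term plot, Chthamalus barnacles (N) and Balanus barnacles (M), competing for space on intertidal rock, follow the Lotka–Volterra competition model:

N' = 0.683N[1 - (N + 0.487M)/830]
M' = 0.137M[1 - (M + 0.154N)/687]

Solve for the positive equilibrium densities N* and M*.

Setting both brackets to zero gives the nullclines N + 0.487M = 830 and 0.154N + M = 687.
Substituting M = 687 - 0.154N into the first: N(1 - 0.487·0.154) = 830 - 0.487·687.
So N* = 495/0.925 = 536, and then M* = 687 - 0.154·536 = 605.

N* ≈ 536, M* ≈ 605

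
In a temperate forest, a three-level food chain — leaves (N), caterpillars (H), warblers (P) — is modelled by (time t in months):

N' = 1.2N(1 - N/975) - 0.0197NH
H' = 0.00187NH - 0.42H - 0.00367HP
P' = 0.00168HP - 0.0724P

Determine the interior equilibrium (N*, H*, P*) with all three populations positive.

N* ≈ 285, H* ≈ 43.1, P* ≈ 30.9

From dP/dt = 0: 0.00168H* = 0.0724, so H* = 43.1.
From dN/dt = 0: 1.2(1 - N*/975) = 0.0197·43.1, giving N* = 975·(1 - 0.707) = 285.
From dH/dt = 0: 0.00187·285 - 0.42 = 0.00367P*, so P* = 0.113/0.00367 = 30.9.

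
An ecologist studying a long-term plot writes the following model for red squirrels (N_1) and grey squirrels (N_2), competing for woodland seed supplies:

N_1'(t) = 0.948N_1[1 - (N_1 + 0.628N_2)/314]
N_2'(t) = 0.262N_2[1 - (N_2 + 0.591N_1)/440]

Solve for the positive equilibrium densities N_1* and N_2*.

Setting both brackets to zero gives the nullclines N_1 + 0.628N_2 = 314 and 0.591N_1 + N_2 = 440.
Substituting N_2 = 440 - 0.591N_1 into the first: N_1(1 - 0.628·0.591) = 314 - 0.628·440.
So N_1* = 37.7/0.629 = 59.9, and then N_2* = 440 - 0.591·59.9 = 405.

N_1* ≈ 59.9, N_2* ≈ 405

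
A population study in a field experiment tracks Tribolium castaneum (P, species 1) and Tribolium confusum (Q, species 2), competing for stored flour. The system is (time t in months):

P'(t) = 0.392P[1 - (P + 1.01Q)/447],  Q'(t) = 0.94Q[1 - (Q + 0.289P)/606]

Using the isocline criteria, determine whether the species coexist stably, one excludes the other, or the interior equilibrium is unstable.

Compare the nullcline intercepts: K1/α12 = 447/1.01 = 443 < K2 = 606; K2/α21 = 606/0.289 = 2100 > K1 = 447.
Since the inequalities point opposite ways, species 2 can invade but species 1 cannot.

species 2 excludes species 1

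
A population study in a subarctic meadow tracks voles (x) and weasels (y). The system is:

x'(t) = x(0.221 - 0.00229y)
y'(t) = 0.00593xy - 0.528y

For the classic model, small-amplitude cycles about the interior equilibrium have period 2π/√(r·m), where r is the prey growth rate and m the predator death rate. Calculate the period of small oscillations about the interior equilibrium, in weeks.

Here r = 0.221 and m = 0.528, so r·m = 0.117.
ω = √0.117 = 0.342 per week, hence T = 2π/ω ≈ 18.4 weeks.

T ≈ 18.4 weeks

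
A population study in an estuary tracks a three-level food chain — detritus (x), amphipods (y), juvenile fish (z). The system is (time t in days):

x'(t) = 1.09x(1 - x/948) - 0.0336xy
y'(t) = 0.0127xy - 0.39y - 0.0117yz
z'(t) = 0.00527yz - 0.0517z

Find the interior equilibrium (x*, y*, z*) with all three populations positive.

From dz/dt = 0: 0.00527y* = 0.0517, so y* = 9.81.
From dx/dt = 0: 1.09(1 - x*/948) = 0.0336·9.81, giving x* = 948·(1 - 0.302) = 661.
From dy/dt = 0: 0.0127·661 - 0.39 = 0.0117z*, so z* = 8.01/0.0117 = 685.

x* ≈ 661, y* ≈ 9.81, z* ≈ 685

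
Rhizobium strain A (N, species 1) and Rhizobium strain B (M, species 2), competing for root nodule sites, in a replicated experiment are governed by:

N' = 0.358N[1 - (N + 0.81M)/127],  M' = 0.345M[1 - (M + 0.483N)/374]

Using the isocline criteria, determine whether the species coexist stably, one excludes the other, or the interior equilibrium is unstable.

species 2 excludes species 1

Compare the nullcline intercepts: K1/α12 = 127/0.81 = 157 < K2 = 374; K2/α21 = 374/0.483 = 774 > K1 = 127.
Since the inequalities point opposite ways, species 2 can invade but species 1 cannot.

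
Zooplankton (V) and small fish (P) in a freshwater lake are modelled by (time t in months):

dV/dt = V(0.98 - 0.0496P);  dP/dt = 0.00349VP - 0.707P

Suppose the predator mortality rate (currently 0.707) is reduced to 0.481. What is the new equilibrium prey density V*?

At the interior fixed point, setting dP/dt = 0 with P > 0 fixes V* = (predator death rate)/(VP coefficient) — independent of the other coefficients.
With the change, V* = 0.481/0.00349 = 138; it falls from 203.

V* ≈ 138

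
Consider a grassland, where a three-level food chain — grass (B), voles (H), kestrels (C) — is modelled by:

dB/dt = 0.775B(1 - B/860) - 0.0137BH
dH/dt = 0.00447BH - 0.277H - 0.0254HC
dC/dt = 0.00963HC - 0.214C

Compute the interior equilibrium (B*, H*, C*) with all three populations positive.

From dC/dt = 0: 0.00963H* = 0.214, so H* = 22.2.
From dB/dt = 0: 0.775(1 - B*/860) = 0.0137·22.2, giving B* = 860·(1 - 0.393) = 522.
From dH/dt = 0: 0.00447·522 - 0.277 = 0.0254C*, so C* = 2.06/0.0254 = 81.

B* ≈ 522, H* ≈ 22.2, C* ≈ 81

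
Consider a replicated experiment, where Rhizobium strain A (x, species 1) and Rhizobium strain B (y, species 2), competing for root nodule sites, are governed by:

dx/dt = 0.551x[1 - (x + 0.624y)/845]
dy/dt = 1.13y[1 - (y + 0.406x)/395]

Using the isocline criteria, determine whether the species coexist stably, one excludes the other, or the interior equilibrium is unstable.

Compare the nullcline intercepts: K1/α12 = 845/0.624 = 1350 > K2 = 395; K2/α21 = 395/0.406 = 973 > K1 = 845.
Since both inequalities hold, each species can invade when rare, so the interior equilibrium is stable.

stable coexistence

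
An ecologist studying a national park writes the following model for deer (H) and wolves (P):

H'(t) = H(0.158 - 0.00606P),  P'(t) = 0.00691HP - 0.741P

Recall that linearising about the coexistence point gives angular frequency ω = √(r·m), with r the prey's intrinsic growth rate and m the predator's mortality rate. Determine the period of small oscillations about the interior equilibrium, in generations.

T ≈ 18.4 generations

Here r = 0.158 and m = 0.741, so r·m = 0.117.
ω = √0.117 = 0.342 per generation, hence T = 2π/ω ≈ 18.4 generations.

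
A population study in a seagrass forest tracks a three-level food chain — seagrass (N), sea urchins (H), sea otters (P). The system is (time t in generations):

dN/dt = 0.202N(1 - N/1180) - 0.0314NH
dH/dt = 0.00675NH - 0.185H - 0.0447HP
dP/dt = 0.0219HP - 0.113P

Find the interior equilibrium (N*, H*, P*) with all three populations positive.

From dP/dt = 0: 0.0219H* = 0.113, so H* = 5.16.
From dN/dt = 0: 0.202(1 - N*/1180) = 0.0314·5.16, giving N* = 1180·(1 - 0.802) = 234.
From dH/dt = 0: 0.00675·234 - 0.185 = 0.0447P*, so P* = 1.39/0.0447 = 31.1.

N* ≈ 234, H* ≈ 5.16, P* ≈ 31.1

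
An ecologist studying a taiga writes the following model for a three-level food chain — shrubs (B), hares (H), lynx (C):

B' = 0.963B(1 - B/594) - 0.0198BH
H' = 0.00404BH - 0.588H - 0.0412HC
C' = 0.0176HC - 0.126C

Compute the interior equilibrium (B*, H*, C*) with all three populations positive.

From dC/dt = 0: 0.0176H* = 0.126, so H* = 7.16.
From dB/dt = 0: 0.963(1 - B*/594) = 0.0198·7.16, giving B* = 594·(1 - 0.147) = 507.
From dH/dt = 0: 0.00404·507 - 0.588 = 0.0412C*, so C* = 1.46/0.0412 = 35.4.

B* ≈ 507, H* ≈ 7.16, C* ≈ 35.4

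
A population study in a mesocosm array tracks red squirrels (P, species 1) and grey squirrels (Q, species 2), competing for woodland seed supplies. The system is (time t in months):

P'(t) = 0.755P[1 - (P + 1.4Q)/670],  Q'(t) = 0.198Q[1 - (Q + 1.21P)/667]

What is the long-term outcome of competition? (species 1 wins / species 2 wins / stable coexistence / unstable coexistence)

unstable coexistence (outcome depends on initial conditions)

Compare the nullcline intercepts: K1/α12 = 670/1.4 = 479 < K2 = 667; K2/α21 = 667/1.21 = 551 < K1 = 670.
Since both are reversed, neither can invade when rare; the interior point is a saddle.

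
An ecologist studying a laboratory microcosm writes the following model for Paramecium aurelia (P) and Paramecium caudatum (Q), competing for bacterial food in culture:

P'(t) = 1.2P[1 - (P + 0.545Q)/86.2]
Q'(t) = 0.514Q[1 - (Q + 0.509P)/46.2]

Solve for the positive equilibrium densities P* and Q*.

Setting both brackets to zero gives the nullclines P + 0.545Q = 86.2 and 0.509P + Q = 46.2.
Substituting Q = 46.2 - 0.509P into the first: P(1 - 0.545·0.509) = 86.2 - 0.545·46.2.
So P* = 61/0.723 = 84.4, and then Q* = 46.2 - 0.509·84.4 = 3.22.

P* ≈ 84.4, Q* ≈ 3.22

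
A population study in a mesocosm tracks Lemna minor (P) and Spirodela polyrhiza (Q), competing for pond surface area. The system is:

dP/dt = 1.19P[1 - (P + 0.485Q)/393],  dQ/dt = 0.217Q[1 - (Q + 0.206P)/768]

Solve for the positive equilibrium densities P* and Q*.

Setting both brackets to zero gives the nullclines P + 0.485Q = 393 and 0.206P + Q = 768.
Substituting Q = 768 - 0.206P into the first: P(1 - 0.485·0.206) = 393 - 0.485·768.
So P* = 20.5/0.9 = 22.8, and then Q* = 768 - 0.206·22.8 = 763.

P* ≈ 22.8, Q* ≈ 763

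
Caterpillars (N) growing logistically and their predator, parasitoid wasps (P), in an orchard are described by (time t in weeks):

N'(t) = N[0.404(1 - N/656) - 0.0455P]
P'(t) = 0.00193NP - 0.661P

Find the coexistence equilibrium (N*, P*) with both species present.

From dP/dt = 0 with P > 0: 0.00193N* = 0.661, so N* = 342.
Substitute into dN/dt = 0: 0.404(1 - 342/656) = 0.0455P*.
The bracket is 0.478, giving P* = 0.193/0.0455 = 4.24.

N* ≈ 342, P* ≈ 4.24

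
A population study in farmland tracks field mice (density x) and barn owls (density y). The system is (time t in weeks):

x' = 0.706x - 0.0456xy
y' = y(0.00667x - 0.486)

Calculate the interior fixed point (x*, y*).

Set dy/dt = 0 with y > 0: 0.00667x - 0.486 = 0, so x* = 0.486/0.00667 = 72.9.
Set dx/dt = 0 with x > 0: 0.706 - 0.0456y = 0, so y* = 0.706/0.0456 = 15.5.

x* ≈ 72.9, y* ≈ 15.5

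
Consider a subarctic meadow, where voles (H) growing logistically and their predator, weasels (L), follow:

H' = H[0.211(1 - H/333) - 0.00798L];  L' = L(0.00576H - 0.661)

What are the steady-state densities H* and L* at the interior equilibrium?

H* ≈ 115, L* ≈ 17.3

From dL/dt = 0 with L > 0: 0.00576H* = 0.661, so H* = 115.
Substitute into dH/dt = 0: 0.211(1 - 115/333) = 0.00798L*.
The bracket is 0.655, giving L* = 0.138/0.00798 = 17.3.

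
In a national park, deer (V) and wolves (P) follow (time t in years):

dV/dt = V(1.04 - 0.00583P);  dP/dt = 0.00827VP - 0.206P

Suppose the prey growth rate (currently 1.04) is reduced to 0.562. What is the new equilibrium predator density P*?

P* ≈ 96.4

At the interior fixed point, setting dV/dt = 0 with V > 0 fixes P* = (prey growth rate)/(VP coefficient) — independent of the other coefficients.
With the change, P* = 0.562/0.00583 = 96.4; it falls from 178.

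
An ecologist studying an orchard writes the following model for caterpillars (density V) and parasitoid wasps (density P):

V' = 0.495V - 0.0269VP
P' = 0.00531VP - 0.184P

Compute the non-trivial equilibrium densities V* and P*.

V* ≈ 34.7, P* ≈ 18.4

Set dP/dt = 0 with P > 0: 0.00531V - 0.184 = 0, so V* = 0.184/0.00531 = 34.7.
Set dV/dt = 0 with V > 0: 0.495 - 0.0269P = 0, so P* = 0.495/0.0269 = 18.4.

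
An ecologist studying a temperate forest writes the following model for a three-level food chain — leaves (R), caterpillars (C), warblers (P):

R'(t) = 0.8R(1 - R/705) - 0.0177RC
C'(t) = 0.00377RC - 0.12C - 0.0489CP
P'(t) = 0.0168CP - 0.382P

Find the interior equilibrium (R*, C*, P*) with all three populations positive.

From dP/dt = 0: 0.0168C* = 0.382, so C* = 22.7.
From dR/dt = 0: 0.8(1 - R*/705) = 0.0177·22.7, giving R* = 705·(1 - 0.503) = 350.
From dC/dt = 0: 0.00377·350 - 0.12 = 0.0489P*, so P* = 1.2/0.0489 = 24.6.

R* ≈ 350, C* ≈ 22.7, P* ≈ 24.6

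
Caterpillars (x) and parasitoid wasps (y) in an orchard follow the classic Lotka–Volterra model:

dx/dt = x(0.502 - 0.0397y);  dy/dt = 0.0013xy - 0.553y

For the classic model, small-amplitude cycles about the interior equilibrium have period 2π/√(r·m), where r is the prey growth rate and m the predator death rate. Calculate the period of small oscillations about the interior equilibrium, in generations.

Here r = 0.502 and m = 0.553, so r·m = 0.278.
ω = √0.278 = 0.527 per generation, hence T = 2π/ω ≈ 11.9 generations.

T ≈ 11.9 generations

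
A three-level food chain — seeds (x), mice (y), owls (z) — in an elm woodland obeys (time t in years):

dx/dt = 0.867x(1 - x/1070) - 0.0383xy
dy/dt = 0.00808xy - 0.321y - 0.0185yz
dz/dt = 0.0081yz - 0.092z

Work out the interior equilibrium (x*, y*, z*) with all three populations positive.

From dz/dt = 0: 0.0081y* = 0.092, so y* = 11.4.
From dx/dt = 0: 0.867(1 - x*/1070) = 0.0383·11.4, giving x* = 1070·(1 - 0.502) = 533.
From dy/dt = 0: 0.00808·533 - 0.321 = 0.0185z*, so z* = 3.99/0.0185 = 215.

x* ≈ 533, y* ≈ 11.4, z* ≈ 215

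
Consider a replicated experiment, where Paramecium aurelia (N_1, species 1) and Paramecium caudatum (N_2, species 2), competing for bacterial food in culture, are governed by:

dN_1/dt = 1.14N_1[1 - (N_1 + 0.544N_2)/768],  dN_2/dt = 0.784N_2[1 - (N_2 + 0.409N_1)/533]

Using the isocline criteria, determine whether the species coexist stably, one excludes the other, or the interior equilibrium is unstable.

stable coexistence

Compare the nullcline intercepts: K1/α12 = 768/0.544 = 1410 > K2 = 533; K2/α21 = 533/0.409 = 1300 > K1 = 768.
Since both inequalities hold, each species can invade when rare, so the interior equilibrium is stable.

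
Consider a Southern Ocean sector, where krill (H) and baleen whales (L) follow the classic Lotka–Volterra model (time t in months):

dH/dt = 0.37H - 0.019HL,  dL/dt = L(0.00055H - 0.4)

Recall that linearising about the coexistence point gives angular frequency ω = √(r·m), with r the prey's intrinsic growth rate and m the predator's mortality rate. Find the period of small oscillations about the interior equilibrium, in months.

T ≈ 16.3 months

Here r = 0.37 and m = 0.4, so r·m = 0.148.
ω = √0.148 = 0.385 per month, hence T = 2π/ω ≈ 16.3 months.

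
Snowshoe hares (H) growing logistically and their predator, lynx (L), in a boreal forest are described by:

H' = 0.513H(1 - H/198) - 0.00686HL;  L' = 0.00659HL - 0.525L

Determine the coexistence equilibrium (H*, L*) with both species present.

H* ≈ 79.7, L* ≈ 44.7

From dL/dt = 0 with L > 0: 0.00659H* = 0.525, so H* = 79.7.
Substitute into dH/dt = 0: 0.513(1 - 79.7/198) = 0.00686L*.
The bracket is 0.598, giving L* = 0.307/0.00686 = 44.7.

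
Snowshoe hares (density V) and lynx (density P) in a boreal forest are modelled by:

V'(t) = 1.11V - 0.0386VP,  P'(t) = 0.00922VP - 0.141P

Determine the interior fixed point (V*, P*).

V* ≈ 15.3, P* ≈ 28.8

Set dP/dt = 0 with P > 0: 0.00922V - 0.141 = 0, so V* = 0.141/0.00922 = 15.3.
Set dV/dt = 0 with V > 0: 1.11 - 0.0386P = 0, so P* = 1.11/0.0386 = 28.8.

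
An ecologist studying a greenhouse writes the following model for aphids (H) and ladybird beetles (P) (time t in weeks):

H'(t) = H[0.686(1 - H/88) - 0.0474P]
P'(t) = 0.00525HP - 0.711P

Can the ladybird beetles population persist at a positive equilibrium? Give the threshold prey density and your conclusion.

The predator equation gives dP/dt > 0 only when H > 0.711/0.00525 = 135.
Without the predator, H → K = 88. Since 88 < 135, the predator cannot invade.

Threshold H = 135; K < 135, so no, the predator goes extinct.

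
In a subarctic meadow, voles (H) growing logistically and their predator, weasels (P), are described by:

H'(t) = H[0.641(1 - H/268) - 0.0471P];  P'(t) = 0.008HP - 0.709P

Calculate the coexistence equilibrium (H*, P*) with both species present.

From dP/dt = 0 with P > 0: 0.008H* = 0.709, so H* = 88.6.
Substitute into dH/dt = 0: 0.641(1 - 88.6/268) = 0.0471P*.
The bracket is 0.669, giving P* = 0.429/0.0471 = 9.11.

H* ≈ 88.6, P* ≈ 9.11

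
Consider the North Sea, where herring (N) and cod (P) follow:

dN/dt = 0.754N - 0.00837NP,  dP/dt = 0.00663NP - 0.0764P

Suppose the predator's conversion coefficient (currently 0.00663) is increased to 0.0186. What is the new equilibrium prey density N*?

N* ≈ 4.11

At the interior fixed point, setting dP/dt = 0 with P > 0 fixes N* = (predator death rate)/(NP coefficient) — independent of the other coefficients.
With the change, N* = 0.0764/0.0186 = 4.11; it falls from 11.5.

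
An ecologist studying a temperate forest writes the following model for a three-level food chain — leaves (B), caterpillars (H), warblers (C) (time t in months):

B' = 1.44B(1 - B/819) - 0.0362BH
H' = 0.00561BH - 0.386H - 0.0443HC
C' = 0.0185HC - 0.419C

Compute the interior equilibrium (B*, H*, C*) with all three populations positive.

From dC/dt = 0: 0.0185H* = 0.419, so H* = 22.6.
From dB/dt = 0: 1.44(1 - B*/819) = 0.0362·22.6, giving B* = 819·(1 - 0.569) = 353.
From dH/dt = 0: 0.00561·353 - 0.386 = 0.0443C*, so C* = 1.59/0.0443 = 36.

B* ≈ 353, H* ≈ 22.6, C* ≈ 36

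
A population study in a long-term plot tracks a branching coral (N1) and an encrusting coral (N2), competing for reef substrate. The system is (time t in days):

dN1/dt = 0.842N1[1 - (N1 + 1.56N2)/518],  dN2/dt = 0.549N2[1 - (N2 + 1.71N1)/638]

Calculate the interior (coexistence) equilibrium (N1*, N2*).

N1* ≈ 286, N2* ≈ 149

Setting both brackets to zero gives the nullclines N1 + 1.56N2 = 518 and 1.71N1 + N2 = 638.
Substituting N2 = 638 - 1.71N1 into the first: N1(1 - 1.56·1.71) = 518 - 1.56·638.
So N1* = -477/-1.67 = 286, and then N2* = 638 - 1.71·286 = 149.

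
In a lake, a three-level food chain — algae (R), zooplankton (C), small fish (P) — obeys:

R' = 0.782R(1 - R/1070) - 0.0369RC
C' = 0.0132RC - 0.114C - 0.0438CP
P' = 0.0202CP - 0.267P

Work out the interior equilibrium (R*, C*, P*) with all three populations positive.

R* ≈ 403, C* ≈ 13.2, P* ≈ 119

From dP/dt = 0: 0.0202C* = 0.267, so C* = 13.2.
From dR/dt = 0: 0.782(1 - R*/1070) = 0.0369·13.2, giving R* = 1070·(1 - 0.624) = 403.
From dC/dt = 0: 0.0132·403 - 0.114 = 0.0438P*, so P* = 5.2/0.0438 = 119.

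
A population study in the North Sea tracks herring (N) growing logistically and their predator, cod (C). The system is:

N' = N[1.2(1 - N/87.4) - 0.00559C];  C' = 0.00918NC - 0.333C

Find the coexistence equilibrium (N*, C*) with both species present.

N* ≈ 36.3, C* ≈ 126

From dC/dt = 0 with C > 0: 0.00918N* = 0.333, so N* = 36.3.
Substitute into dN/dt = 0: 1.2(1 - 36.3/87.4) = 0.00559C*.
The bracket is 0.585, giving C* = 0.702/0.00559 = 126.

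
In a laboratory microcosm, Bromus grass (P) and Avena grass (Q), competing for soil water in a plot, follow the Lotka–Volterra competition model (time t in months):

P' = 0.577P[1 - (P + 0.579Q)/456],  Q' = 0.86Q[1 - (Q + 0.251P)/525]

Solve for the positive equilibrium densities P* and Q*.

Setting both brackets to zero gives the nullclines P + 0.579Q = 456 and 0.251P + Q = 525.
Substituting Q = 525 - 0.251P into the first: P(1 - 0.579·0.251) = 456 - 0.579·525.
So P* = 152/0.855 = 178, and then Q* = 525 - 0.251·178 = 480.

P* ≈ 178, Q* ≈ 480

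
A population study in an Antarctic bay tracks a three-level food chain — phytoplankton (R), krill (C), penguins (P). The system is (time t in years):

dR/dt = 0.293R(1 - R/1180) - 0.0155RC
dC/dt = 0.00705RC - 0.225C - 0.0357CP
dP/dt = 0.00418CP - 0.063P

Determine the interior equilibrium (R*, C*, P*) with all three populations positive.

R* ≈ 239, C* ≈ 15.1, P* ≈ 40.9

From dP/dt = 0: 0.00418C* = 0.063, so C* = 15.1.
From dR/dt = 0: 0.293(1 - R*/1180) = 0.0155·15.1, giving R* = 1180·(1 - 0.797) = 239.
From dC/dt = 0: 0.00705·239 - 0.225 = 0.0357P*, so P* = 1.46/0.0357 = 40.9.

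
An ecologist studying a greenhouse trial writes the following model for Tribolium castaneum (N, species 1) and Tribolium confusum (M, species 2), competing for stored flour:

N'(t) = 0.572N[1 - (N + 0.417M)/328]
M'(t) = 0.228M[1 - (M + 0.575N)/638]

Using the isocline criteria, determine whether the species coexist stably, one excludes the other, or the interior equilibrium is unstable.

stable coexistence

Compare the nullcline intercepts: K1/α12 = 328/0.417 = 787 > K2 = 638; K2/α21 = 638/0.575 = 1110 > K1 = 328.
Since both inequalities hold, each species can invade when rare, so the interior equilibrium is stable.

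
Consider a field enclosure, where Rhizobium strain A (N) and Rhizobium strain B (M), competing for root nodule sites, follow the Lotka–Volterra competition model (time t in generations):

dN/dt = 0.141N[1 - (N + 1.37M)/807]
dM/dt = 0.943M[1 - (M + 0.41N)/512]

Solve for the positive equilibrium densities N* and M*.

N* ≈ 241, M* ≈ 413

Setting both brackets to zero gives the nullclines N + 1.37M = 807 and 0.41N + M = 512.
Substituting M = 512 - 0.41N into the first: N(1 - 1.37·0.41) = 807 - 1.37·512.
So N* = 106/0.438 = 241, and then M* = 512 - 0.41·241 = 413.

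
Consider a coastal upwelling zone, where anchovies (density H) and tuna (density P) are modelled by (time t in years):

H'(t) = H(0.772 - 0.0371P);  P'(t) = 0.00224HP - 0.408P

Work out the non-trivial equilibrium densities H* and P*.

H* ≈ 182, P* ≈ 20.8

Set dP/dt = 0 with P > 0: 0.00224H - 0.408 = 0, so H* = 0.408/0.00224 = 182.
Set dH/dt = 0 with H > 0: 0.772 - 0.0371P = 0, so P* = 0.772/0.0371 = 20.8.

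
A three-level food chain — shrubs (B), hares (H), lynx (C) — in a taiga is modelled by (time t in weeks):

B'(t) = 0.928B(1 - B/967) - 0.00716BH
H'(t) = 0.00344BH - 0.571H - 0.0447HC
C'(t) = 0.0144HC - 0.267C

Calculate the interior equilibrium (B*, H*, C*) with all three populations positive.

From dC/dt = 0: 0.0144H* = 0.267, so H* = 18.5.
From dB/dt = 0: 0.928(1 - B*/967) = 0.00716·18.5, giving B* = 967·(1 - 0.143) = 829.
From dH/dt = 0: 0.00344·829 - 0.571 = 0.0447C*, so C* = 2.28/0.0447 = 51.

B* ≈ 829, H* ≈ 18.5, C* ≈ 51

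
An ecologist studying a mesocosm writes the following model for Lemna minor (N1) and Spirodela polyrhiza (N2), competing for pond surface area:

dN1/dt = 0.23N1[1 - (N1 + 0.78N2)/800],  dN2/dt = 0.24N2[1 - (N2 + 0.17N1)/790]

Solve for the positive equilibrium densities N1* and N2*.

N1* ≈ 212, N2* ≈ 754

Setting both brackets to zero gives the nullclines N1 + 0.78N2 = 800 and 0.17N1 + N2 = 790.
Substituting N2 = 790 - 0.17N1 into the first: N1(1 - 0.78·0.17) = 800 - 0.78·790.
So N1* = 184/0.867 = 212, and then N2* = 790 - 0.17·212 = 754.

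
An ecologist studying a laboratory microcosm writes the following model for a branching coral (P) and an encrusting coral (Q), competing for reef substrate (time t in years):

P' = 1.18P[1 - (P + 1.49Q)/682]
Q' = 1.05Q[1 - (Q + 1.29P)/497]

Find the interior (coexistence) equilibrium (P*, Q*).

P* ≈ 63.5, Q* ≈ 415

Setting both brackets to zero gives the nullclines P + 1.49Q = 682 and 1.29P + Q = 497.
Substituting Q = 497 - 1.29P into the first: P(1 - 1.49·1.29) = 682 - 1.49·497.
So P* = -58.5/-0.922 = 63.5, and then Q* = 497 - 1.29·63.5 = 415.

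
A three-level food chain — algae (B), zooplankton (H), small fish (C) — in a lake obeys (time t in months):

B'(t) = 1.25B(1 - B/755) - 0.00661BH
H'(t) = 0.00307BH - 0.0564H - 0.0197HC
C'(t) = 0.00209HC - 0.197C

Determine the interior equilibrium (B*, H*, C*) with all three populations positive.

From dC/dt = 0: 0.00209H* = 0.197, so H* = 94.3.
From dB/dt = 0: 1.25(1 - B*/755) = 0.00661·94.3, giving B* = 755·(1 - 0.498) = 379.
From dH/dt = 0: 0.00307·379 - 0.0564 = 0.0197C*, so C* = 1.11/0.0197 = 56.1.

B* ≈ 379, H* ≈ 94.3, C* ≈ 56.1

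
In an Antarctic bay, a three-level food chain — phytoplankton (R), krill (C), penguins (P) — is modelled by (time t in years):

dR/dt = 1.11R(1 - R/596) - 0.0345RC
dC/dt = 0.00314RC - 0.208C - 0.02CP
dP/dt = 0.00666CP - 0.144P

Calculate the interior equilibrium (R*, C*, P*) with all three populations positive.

From dP/dt = 0: 0.00666C* = 0.144, so C* = 21.6.
From dR/dt = 0: 1.11(1 - R*/596) = 0.0345·21.6, giving R* = 596·(1 - 0.672) = 195.
From dC/dt = 0: 0.00314·195 - 0.208 = 0.02P*, so P* = 0.406/0.02 = 20.3.

R* ≈ 195, C* ≈ 21.6, P* ≈ 20.3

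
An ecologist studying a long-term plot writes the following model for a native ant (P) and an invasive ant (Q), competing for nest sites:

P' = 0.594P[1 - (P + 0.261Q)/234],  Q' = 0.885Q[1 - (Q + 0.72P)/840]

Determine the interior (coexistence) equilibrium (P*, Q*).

P* ≈ 18.2, Q* ≈ 827

Setting both brackets to zero gives the nullclines P + 0.261Q = 234 and 0.72P + Q = 840.
Substituting Q = 840 - 0.72P into the first: P(1 - 0.261·0.72) = 234 - 0.261·840.
So P* = 14.8/0.812 = 18.2, and then Q* = 840 - 0.72·18.2 = 827.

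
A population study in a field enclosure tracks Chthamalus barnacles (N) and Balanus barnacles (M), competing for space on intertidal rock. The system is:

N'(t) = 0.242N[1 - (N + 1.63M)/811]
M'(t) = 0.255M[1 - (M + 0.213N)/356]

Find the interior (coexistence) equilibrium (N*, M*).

Setting both brackets to zero gives the nullclines N + 1.63M = 811 and 0.213N + M = 356.
Substituting M = 356 - 0.213N into the first: N(1 - 1.63·0.213) = 811 - 1.63·356.
So N* = 231/0.653 = 353, and then M* = 356 - 0.213·353 = 281.

N* ≈ 353, M* ≈ 281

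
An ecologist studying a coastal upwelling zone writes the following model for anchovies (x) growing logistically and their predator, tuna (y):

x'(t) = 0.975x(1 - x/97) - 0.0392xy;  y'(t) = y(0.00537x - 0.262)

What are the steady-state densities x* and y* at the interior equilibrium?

From dy/dt = 0 with y > 0: 0.00537x* = 0.262, so x* = 48.8.
Substitute into dx/dt = 0: 0.975(1 - 48.8/97) = 0.0392y*.
The bracket is 0.497, giving y* = 0.485/0.0392 = 12.4.

x* ≈ 48.8, y* ≈ 12.4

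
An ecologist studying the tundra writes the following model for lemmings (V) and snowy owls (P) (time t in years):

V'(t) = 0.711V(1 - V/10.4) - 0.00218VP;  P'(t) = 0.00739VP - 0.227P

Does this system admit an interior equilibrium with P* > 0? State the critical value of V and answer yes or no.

The predator equation gives dP/dt > 0 only when V > 0.227/0.00739 = 30.7.
Without the predator, V → K = 10.4. Since 10.4 < 30.7, the predator cannot invade.

Threshold V = 30.7; K < 30.7, so no, the predator goes extinct.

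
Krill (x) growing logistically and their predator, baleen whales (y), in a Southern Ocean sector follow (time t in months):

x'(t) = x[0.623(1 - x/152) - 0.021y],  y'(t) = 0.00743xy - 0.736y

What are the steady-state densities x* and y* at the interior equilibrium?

From dy/dt = 0 with y > 0: 0.00743x* = 0.736, so x* = 99.1.
Substitute into dx/dt = 0: 0.623(1 - 99.1/152) = 0.021y*.
The bracket is 0.348, giving y* = 0.217/0.021 = 10.3.

x* ≈ 99.1, y* ≈ 10.3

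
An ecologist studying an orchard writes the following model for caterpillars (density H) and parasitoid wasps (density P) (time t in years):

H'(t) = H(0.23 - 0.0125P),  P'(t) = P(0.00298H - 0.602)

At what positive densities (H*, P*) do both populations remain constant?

Set dP/dt = 0 with P > 0: 0.00298H - 0.602 = 0, so H* = 0.602/0.00298 = 202.
Set dH/dt = 0 with H > 0: 0.23 - 0.0125P = 0, so P* = 0.23/0.0125 = 18.4.

H* ≈ 202, P* ≈ 18.4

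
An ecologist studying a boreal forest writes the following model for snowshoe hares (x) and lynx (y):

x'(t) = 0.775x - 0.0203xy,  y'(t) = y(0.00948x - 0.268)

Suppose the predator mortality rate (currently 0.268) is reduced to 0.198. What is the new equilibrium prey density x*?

x* ≈ 20.9

At the interior fixed point, setting dy/dt = 0 with y > 0 fixes x* = (predator death rate)/(xy coefficient) — independent of the other coefficients.
With the change, x* = 0.198/0.00948 = 20.9; it falls from 28.3.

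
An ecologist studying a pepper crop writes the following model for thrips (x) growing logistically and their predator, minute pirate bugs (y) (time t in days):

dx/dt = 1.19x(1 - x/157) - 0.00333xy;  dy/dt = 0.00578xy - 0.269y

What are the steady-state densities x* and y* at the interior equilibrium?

From dy/dt = 0 with y > 0: 0.00578x* = 0.269, so x* = 46.5.
Substitute into dx/dt = 0: 1.19(1 - 46.5/157) = 0.00333y*.
The bracket is 0.704, giving y* = 0.837/0.00333 = 251.

x* ≈ 46.5, y* ≈ 251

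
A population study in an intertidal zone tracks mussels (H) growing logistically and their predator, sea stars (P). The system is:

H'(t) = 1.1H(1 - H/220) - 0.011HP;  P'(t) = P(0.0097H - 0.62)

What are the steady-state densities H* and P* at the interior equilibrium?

H* ≈ 63.9, P* ≈ 70.9

From dP/dt = 0 with P > 0: 0.0097H* = 0.62, so H* = 63.9.
Substitute into dH/dt = 0: 1.1(1 - 63.9/220) = 0.011P*.
The bracket is 0.709, giving P* = 0.78/0.011 = 70.9.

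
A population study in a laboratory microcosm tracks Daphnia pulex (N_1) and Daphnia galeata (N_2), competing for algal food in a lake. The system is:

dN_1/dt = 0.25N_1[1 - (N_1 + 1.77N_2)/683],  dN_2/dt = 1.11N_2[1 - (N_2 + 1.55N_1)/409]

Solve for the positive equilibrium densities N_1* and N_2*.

Setting both brackets to zero gives the nullclines N_1 + 1.77N_2 = 683 and 1.55N_1 + N_2 = 409.
Substituting N_2 = 409 - 1.55N_1 into the first: N_1(1 - 1.77·1.55) = 683 - 1.77·409.
So N_1* = -40.9/-1.74 = 23.5, and then N_2* = 409 - 1.55·23.5 = 373.

N_1* ≈ 23.5, N_2* ≈ 373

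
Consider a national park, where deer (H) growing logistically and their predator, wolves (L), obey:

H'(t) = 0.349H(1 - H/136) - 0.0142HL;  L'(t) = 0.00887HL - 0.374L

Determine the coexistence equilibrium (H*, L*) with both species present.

From dL/dt = 0 with L > 0: 0.00887H* = 0.374, so H* = 42.2.
Substitute into dH/dt = 0: 0.349(1 - 42.2/136) = 0.0142L*.
The bracket is 0.69, giving L* = 0.241/0.0142 = 17.

H* ≈ 42.2, L* ≈ 17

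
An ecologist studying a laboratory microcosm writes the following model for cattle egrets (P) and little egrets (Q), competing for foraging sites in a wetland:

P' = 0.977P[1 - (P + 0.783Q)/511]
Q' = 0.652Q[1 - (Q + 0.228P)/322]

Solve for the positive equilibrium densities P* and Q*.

Setting both brackets to zero gives the nullclines P + 0.783Q = 511 and 0.228P + Q = 322.
Substituting Q = 322 - 0.228P into the first: P(1 - 0.783·0.228) = 511 - 0.783·322.
So P* = 259/0.821 = 315, and then Q* = 322 - 0.228·315 = 250.

P* ≈ 315, Q* ≈ 250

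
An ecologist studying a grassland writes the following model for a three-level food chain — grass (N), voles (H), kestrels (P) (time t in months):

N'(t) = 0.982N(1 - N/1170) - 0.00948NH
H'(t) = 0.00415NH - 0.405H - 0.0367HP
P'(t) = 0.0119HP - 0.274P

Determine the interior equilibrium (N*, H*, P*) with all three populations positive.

N* ≈ 910, H* ≈ 23, P* ≈ 91.9

From dP/dt = 0: 0.0119H* = 0.274, so H* = 23.
From dN/dt = 0: 0.982(1 - N*/1170) = 0.00948·23, giving N* = 1170·(1 - 0.222) = 910.
From dH/dt = 0: 0.00415·910 - 0.405 = 0.0367P*, so P* = 3.37/0.0367 = 91.9.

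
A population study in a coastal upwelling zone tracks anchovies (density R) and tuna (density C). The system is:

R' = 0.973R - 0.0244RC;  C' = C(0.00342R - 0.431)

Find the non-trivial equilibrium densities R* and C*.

Set dC/dt = 0 with C > 0: 0.00342R - 0.431 = 0, so R* = 0.431/0.00342 = 126.
Set dR/dt = 0 with R > 0: 0.973 - 0.0244C = 0, so C* = 0.973/0.0244 = 39.9.

R* ≈ 126, C* ≈ 39.9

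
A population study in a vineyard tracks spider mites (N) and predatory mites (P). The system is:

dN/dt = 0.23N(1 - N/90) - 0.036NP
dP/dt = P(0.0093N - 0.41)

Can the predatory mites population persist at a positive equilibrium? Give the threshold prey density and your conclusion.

The predator equation gives dP/dt > 0 only when N > 0.41/0.0093 = 44.1.
Without the predator, N → K = 90. Since 90 > 44.1, the predator can invade and persist.

Threshold N = 44.1; K > 44.1, so yes, the predator persists.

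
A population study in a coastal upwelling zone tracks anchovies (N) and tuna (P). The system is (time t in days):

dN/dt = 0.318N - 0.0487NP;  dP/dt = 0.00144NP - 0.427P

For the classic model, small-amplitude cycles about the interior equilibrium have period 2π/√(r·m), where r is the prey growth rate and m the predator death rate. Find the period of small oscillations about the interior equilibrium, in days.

T ≈ 17.1 days

Here r = 0.318 and m = 0.427, so r·m = 0.136.
ω = √0.136 = 0.368 per day, hence T = 2π/ω ≈ 17.1 days.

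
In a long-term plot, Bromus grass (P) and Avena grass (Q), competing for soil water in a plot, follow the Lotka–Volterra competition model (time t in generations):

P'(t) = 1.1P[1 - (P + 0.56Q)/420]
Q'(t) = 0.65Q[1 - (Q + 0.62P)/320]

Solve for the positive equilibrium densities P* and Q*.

Setting both brackets to zero gives the nullclines P + 0.56Q = 420 and 0.62P + Q = 320.
Substituting Q = 320 - 0.62P into the first: P(1 - 0.56·0.62) = 420 - 0.56·320.
So P* = 241/0.653 = 369, and then Q* = 320 - 0.62·369 = 91.3.

P* ≈ 369, Q* ≈ 91.3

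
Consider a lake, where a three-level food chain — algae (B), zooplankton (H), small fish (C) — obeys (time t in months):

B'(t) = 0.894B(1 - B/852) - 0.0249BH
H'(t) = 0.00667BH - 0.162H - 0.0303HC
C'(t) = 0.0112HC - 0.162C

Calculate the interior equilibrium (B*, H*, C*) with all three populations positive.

From dC/dt = 0: 0.0112H* = 0.162, so H* = 14.5.
From dB/dt = 0: 0.894(1 - B*/852) = 0.0249·14.5, giving B* = 852·(1 - 0.403) = 509.
From dH/dt = 0: 0.00667·509 - 0.162 = 0.0303C*, so C* = 3.23/0.0303 = 107.

B* ≈ 509, H* ≈ 14.5, C* ≈ 107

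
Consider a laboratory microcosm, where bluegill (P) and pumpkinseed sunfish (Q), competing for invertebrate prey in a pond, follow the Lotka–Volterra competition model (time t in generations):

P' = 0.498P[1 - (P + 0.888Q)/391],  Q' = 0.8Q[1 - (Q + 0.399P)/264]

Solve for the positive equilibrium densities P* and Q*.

Setting both brackets to zero gives the nullclines P + 0.888Q = 391 and 0.399P + Q = 264.
Substituting Q = 264 - 0.399P into the first: P(1 - 0.888·0.399) = 391 - 0.888·264.
So P* = 157/0.646 = 242, and then Q* = 264 - 0.399·242 = 167.

P* ≈ 242, Q* ≈ 167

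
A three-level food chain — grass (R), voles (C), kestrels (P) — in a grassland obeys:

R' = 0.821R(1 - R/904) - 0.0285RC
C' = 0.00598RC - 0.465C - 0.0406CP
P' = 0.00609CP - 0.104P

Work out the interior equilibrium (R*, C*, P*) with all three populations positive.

R* ≈ 368, C* ≈ 17.1, P* ≈ 42.8

From dP/dt = 0: 0.00609C* = 0.104, so C* = 17.1.
From dR/dt = 0: 0.821(1 - R*/904) = 0.0285·17.1, giving R* = 904·(1 - 0.593) = 368.
From dC/dt = 0: 0.00598·368 - 0.465 = 0.0406P*, so P* = 1.74/0.0406 = 42.8.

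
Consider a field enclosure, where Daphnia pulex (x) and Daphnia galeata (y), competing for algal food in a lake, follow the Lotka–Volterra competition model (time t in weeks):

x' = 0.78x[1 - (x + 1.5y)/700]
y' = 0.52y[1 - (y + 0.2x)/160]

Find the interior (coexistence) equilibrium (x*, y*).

Setting both brackets to zero gives the nullclines x + 1.5y = 700 and 0.2x + y = 160.
Substituting y = 160 - 0.2x into the first: x(1 - 1.5·0.2) = 700 - 1.5·160.
So x* = 460/0.7 = 657, and then y* = 160 - 0.2·657 = 28.6.

x* ≈ 657, y* ≈ 28.6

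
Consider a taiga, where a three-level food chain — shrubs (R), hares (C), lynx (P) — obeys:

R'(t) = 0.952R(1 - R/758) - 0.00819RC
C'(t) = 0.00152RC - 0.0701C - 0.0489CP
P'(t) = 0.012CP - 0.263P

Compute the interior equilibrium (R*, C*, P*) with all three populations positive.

From dP/dt = 0: 0.012C* = 0.263, so C* = 21.9.
From dR/dt = 0: 0.952(1 - R*/758) = 0.00819·21.9, giving R* = 758·(1 - 0.189) = 615.
From dC/dt = 0: 0.00152·615 - 0.0701 = 0.0489P*, so P* = 0.865/0.0489 = 17.7.

R* ≈ 615, C* ≈ 21.9, P* ≈ 17.7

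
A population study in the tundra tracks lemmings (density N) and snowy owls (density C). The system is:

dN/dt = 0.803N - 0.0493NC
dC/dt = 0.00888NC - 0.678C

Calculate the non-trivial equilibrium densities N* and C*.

Set dC/dt = 0 with C > 0: 0.00888N - 0.678 = 0, so N* = 0.678/0.00888 = 76.4.
Set dN/dt = 0 with N > 0: 0.803 - 0.0493C = 0, so C* = 0.803/0.0493 = 16.3.

N* ≈ 76.4, C* ≈ 16.3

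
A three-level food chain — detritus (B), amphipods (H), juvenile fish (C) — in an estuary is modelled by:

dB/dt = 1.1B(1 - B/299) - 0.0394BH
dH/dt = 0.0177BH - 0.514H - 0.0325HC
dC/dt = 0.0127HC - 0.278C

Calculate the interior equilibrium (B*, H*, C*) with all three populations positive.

B* ≈ 64.6, H* ≈ 21.9, C* ≈ 19.3

From dC/dt = 0: 0.0127H* = 0.278, so H* = 21.9.
From dB/dt = 0: 1.1(1 - B*/299) = 0.0394·21.9, giving B* = 299·(1 - 0.784) = 64.6.
From dH/dt = 0: 0.0177·64.6 - 0.514 = 0.0325C*, so C* = 0.629/0.0325 = 19.3.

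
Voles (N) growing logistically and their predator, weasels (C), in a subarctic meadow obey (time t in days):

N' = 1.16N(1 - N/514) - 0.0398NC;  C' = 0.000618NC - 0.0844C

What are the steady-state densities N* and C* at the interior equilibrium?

N* ≈ 137, C* ≈ 21.4

From dC/dt = 0 with C > 0: 0.000618N* = 0.0844, so N* = 137.
Substitute into dN/dt = 0: 1.16(1 - 137/514) = 0.0398C*.
The bracket is 0.734, giving C* = 0.852/0.0398 = 21.4.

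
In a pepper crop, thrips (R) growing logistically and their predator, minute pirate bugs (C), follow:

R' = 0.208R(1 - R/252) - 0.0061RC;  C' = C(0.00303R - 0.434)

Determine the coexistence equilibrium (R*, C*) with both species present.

R* ≈ 143, C* ≈ 14.7

From dC/dt = 0 with C > 0: 0.00303R* = 0.434, so R* = 143.
Substitute into dR/dt = 0: 0.208(1 - 143/252) = 0.0061C*.
The bracket is 0.432, giving C* = 0.0898/0.0061 = 14.7.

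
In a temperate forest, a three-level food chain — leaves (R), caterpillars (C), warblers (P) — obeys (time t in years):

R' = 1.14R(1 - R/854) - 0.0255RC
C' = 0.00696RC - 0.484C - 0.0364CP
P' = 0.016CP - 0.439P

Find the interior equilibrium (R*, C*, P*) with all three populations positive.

R* ≈ 330, C* ≈ 27.4, P* ≈ 49.8

From dP/dt = 0: 0.016C* = 0.439, so C* = 27.4.
From dR/dt = 0: 1.14(1 - R*/854) = 0.0255·27.4, giving R* = 854·(1 - 0.614) = 330.
From dC/dt = 0: 0.00696·330 - 0.484 = 0.0364P*, so P* = 1.81/0.0364 = 49.8.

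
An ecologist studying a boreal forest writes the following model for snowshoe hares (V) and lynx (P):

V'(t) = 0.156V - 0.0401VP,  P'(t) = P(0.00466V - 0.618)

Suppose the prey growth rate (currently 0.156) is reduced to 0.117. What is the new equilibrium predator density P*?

P* ≈ 2.92

At the interior fixed point, setting dV/dt = 0 with V > 0 fixes P* = (prey growth rate)/(VP coefficient) — independent of the other coefficients.
With the change, P* = 0.117/0.0401 = 2.92; it falls from 3.89.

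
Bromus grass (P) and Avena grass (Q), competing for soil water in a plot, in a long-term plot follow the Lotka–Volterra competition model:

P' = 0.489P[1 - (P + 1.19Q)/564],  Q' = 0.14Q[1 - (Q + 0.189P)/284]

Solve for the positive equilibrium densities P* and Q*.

P* ≈ 292, Q* ≈ 229

Setting both brackets to zero gives the nullclines P + 1.19Q = 564 and 0.189P + Q = 284.
Substituting Q = 284 - 0.189P into the first: P(1 - 1.19·0.189) = 564 - 1.19·284.
So P* = 226/0.775 = 292, and then Q* = 284 - 0.189·292 = 229.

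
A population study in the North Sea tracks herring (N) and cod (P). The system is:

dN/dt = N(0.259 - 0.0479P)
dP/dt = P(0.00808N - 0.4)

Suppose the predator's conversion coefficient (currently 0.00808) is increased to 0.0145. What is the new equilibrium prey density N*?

At the interior fixed point, setting dP/dt = 0 with P > 0 fixes N* = (predator death rate)/(NP coefficient) — independent of the other coefficients.
With the change, N* = 0.4/0.0145 = 27.6; it falls from 49.5.

N* ≈ 27.6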